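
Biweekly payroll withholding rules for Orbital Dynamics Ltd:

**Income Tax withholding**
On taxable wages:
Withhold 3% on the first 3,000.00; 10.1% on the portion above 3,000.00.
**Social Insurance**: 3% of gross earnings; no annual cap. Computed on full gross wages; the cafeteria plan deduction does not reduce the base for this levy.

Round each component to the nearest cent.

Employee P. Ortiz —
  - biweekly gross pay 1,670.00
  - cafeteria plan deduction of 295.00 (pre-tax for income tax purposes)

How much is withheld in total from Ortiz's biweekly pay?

91.35

Income Tax: taxable = 1,670.00 − 295.00 = 1,375.00
  3% × 1,375.00 = 41.25
Social Insurance: 3% × 1,670.00 = 50.10
Total: 41.25 + 50.10 = 91.35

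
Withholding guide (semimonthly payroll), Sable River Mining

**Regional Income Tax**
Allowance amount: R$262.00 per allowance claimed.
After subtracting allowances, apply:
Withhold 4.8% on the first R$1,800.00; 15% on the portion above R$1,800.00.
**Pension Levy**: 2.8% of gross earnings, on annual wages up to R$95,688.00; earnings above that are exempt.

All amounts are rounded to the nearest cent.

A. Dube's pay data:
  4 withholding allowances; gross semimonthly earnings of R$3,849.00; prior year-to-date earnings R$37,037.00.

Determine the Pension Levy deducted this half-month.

Pension Levy: 2.8% × R$3,849.00 = R$107.77

R$107.77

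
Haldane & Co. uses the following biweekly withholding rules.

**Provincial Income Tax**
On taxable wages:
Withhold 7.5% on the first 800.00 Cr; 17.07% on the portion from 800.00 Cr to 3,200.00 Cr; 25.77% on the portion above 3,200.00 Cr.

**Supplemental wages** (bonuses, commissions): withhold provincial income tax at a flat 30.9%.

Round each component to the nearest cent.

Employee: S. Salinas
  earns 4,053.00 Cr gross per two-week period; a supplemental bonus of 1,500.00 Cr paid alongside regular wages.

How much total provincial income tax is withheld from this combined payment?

Provincial Income Tax: taxable = 4,053.00 Cr
  469.68 Cr + 25.77% × (4,053.00 Cr − 3,200.00 Cr) = 469.68 Cr + 25.77% × 853.00 Cr = 689.50 Cr
Supplemental (30.9% flat on bonus): 30.9% × 1,500.00 Cr = 463.50 Cr
Total provincial income tax: 689.50 Cr + 463.50 Cr = 1,153.00 Cr

1,153.00 Cr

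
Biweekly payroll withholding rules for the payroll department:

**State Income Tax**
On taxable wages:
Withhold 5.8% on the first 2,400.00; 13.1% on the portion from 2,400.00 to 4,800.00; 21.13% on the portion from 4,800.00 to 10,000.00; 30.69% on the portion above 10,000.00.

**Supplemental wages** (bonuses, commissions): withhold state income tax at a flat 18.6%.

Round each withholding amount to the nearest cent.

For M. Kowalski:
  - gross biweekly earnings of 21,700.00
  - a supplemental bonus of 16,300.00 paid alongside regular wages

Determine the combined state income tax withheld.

8,174.89

State Income Tax: taxable = 21,700.00
  1,552.36 + 30.69% × (21,700.00 − 10,000.00) = 1,552.36 + 30.69% × 11,700.00 = 5,143.09
Supplemental (18.6% flat on bonus): 18.6% × 16,300.00 = 3,031.80
Total state income tax: 5,143.09 + 3,031.80 = 8,174.89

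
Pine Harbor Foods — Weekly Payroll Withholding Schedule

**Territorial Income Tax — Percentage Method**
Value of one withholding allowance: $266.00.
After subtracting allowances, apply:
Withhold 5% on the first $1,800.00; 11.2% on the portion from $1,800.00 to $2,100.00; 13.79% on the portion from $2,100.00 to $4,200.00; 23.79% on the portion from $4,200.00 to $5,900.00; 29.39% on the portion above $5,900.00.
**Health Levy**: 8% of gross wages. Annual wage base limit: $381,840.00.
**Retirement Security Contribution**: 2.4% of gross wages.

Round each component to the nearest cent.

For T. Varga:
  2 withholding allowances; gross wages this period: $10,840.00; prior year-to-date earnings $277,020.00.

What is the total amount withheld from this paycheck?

Territorial Income Tax: taxable = $10,840.00 − 2×$266.00 = $10,308.00
  $817.62 + 29.39% × ($10,308.00 − $5,900.00) = $817.62 + 29.39% × $4,408.00 = $2,113.13
Health Levy: 8% × $10,840.00 = $867.20
Retirement Security Contribution: 2.4% × $10,840.00 = $260.16
Total: $2,113.13 + $867.20 + $260.16 = $3,240.49

$3,240.49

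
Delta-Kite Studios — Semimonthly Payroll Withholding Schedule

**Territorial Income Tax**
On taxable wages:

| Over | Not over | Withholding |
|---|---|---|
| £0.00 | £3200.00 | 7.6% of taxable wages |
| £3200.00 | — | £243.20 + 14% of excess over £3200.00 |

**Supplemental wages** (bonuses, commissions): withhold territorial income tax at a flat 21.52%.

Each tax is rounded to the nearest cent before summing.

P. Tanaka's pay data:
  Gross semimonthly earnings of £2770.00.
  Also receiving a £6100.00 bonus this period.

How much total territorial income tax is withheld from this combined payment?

Territorial Income Tax: taxable = £2770.00
  7.6% × £2770.00 = £210.52
Supplemental (21.52% flat on bonus): 21.52% × £6100.00 = £1312.72
Total territorial income tax: £210.52 + £1312.72 = £1523.24

£1523.24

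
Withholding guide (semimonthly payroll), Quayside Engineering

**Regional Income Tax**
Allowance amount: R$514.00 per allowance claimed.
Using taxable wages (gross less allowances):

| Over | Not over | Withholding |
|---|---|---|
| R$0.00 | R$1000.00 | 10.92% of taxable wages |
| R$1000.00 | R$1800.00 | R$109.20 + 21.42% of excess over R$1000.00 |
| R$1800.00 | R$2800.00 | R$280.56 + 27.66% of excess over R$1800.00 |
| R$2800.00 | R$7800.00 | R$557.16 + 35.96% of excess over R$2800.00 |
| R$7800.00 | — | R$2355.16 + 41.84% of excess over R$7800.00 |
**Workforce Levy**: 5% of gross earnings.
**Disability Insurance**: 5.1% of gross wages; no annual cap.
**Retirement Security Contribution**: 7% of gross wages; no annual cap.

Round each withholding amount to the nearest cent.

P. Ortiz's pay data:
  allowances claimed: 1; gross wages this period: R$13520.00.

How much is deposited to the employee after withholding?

Regional Income Tax: taxable = R$13520.00 − 1×R$514.00 = R$13006.00
  R$2355.16 + 41.84% × (R$13006.00 − R$7800.00) = R$2355.16 + 41.84% × R$5206.00 = R$4533.35
Workforce Levy: 5% × R$13520.00 = R$676.00
Disability Insurance: 5.1% × R$13520.00 = R$689.52
Retirement Security Contribution: 7% × R$13520.00 = R$946.40
Total withheld: R$4533.35 + R$676.00 + R$689.52 + R$946.40 = R$6845.27
Net pay: R$13520.00 − R$6845.27 = R$6674.73

R$6674.73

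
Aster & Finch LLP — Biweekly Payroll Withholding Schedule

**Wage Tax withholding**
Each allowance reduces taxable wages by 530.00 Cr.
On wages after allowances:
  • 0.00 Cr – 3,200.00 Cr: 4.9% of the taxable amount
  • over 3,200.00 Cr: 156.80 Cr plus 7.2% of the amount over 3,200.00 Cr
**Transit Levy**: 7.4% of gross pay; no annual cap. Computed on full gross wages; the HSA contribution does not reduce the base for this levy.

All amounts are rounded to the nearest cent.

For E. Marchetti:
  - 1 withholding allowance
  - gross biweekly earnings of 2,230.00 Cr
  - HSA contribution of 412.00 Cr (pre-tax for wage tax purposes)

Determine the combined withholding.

Wage Tax: taxable = 2,230.00 Cr − 412.00 Cr − 1×530.00 Cr = 1,288.00 Cr
  4.9% × 1,288.00 Cr = 63.11 Cr
Transit Levy: 7.4% × 2,230.00 Cr = 165.02 Cr
Total: 63.11 Cr + 165.02 Cr = 228.13 Cr

228.13 Cr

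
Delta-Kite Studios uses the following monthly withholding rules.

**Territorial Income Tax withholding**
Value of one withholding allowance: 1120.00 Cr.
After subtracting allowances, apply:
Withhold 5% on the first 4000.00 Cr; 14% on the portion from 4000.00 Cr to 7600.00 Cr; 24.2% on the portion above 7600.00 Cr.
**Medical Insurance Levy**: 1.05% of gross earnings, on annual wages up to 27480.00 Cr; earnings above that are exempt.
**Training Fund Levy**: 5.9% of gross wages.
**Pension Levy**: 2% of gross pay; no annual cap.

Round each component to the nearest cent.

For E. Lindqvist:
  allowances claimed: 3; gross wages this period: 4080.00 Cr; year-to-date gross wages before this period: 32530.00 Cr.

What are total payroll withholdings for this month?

358.32 Cr

Territorial Income Tax: taxable = 4080.00 Cr − 3×1120.00 Cr = 720.00 Cr
  5% × 720.00 Cr = 36.00 Cr
Medical Insurance Levy: YTD 32530.00 Cr ≥ cap 27480.00 Cr → 0.00 Cr
Training Fund Levy: 5.9% × 4080.00 Cr = 240.72 Cr
Pension Levy: 2% × 4080.00 Cr = 81.60 Cr
Total: 36.00 Cr + 0.00 Cr + 240.72 Cr + 81.60 Cr = 358.32 Cr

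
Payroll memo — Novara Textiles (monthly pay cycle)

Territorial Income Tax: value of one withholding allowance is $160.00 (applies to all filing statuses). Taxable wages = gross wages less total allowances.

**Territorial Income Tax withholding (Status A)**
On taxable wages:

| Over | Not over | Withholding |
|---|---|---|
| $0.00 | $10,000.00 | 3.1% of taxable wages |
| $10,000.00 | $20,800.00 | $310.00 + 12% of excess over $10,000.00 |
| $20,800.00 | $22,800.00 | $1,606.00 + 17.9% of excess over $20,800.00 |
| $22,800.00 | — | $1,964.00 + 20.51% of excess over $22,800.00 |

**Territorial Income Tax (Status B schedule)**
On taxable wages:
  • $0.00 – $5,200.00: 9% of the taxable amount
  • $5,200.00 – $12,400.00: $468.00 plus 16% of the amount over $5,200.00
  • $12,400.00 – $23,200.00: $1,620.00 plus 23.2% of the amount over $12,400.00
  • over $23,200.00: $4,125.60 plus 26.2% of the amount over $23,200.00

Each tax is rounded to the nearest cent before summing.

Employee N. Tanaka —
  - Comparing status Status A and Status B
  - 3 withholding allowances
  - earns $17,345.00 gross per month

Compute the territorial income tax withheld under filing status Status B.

Territorial Income Tax (Status B): taxable = $17,345.00 − 3×$160.00 = $16,865.00
  $1,620.00 + 23.2% × ($16,865.00 − $12,400.00) = $1,620.00 + 23.2% × $4,465.00 = $2,655.88

$2,655.88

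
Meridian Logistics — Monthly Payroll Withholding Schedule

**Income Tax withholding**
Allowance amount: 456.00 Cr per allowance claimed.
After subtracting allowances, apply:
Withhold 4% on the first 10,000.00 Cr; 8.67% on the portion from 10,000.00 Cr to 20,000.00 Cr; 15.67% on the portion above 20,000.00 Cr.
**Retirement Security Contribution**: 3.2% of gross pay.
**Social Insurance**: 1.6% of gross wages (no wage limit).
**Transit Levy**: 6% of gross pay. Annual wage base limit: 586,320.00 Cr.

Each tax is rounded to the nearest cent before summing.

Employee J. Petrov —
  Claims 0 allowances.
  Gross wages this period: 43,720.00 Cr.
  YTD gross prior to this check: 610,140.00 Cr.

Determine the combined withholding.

Income Tax: taxable = 43,720.00 Cr
  1,267.00 Cr + 15.67% × (43,720.00 Cr − 20,000.00 Cr) = 1,267.00 Cr + 15.67% × 23,720.00 Cr = 4,983.92 Cr
Retirement Security Contribution: 3.2% × 43,720.00 Cr = 1,399.04 Cr
Social Insurance: 1.6% × 43,720.00 Cr = 699.52 Cr
Transit Levy: YTD 610,140.00 Cr ≥ cap 586,320.00 Cr → 0.00 Cr
Total: 4,983.92 Cr + 1,399.04 Cr + 699.52 Cr + 0.00 Cr = 7,082.48 Cr

7,082.48 Cr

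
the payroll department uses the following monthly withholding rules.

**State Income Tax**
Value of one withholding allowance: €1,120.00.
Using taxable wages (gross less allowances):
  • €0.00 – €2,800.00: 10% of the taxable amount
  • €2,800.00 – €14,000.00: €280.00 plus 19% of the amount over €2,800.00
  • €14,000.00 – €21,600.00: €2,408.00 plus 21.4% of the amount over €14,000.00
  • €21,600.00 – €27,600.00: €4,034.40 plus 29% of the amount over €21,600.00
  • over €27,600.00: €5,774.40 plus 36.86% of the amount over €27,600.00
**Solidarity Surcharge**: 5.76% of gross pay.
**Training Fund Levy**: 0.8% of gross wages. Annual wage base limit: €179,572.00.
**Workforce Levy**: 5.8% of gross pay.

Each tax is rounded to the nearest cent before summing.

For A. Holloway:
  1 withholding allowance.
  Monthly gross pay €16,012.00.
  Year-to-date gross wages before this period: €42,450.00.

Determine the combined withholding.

State Income Tax: taxable = €16,012.00 − 1×€1,120.00 = €14,892.00
  €2,408.00 + 21.4% × (€14,892.00 − €14,000.00) = €2,408.00 + 21.4% × €892.00 = €2,598.89
Solidarity Surcharge: 5.76% × €16,012.00 = €922.29
Training Fund Levy: 0.8% × €16,012.00 = €128.10
Workforce Levy: 5.8% × €16,012.00 = €928.70
Total: €2,598.89 + €922.29 + €128.10 + €928.70 = €4,577.98

€4,577.98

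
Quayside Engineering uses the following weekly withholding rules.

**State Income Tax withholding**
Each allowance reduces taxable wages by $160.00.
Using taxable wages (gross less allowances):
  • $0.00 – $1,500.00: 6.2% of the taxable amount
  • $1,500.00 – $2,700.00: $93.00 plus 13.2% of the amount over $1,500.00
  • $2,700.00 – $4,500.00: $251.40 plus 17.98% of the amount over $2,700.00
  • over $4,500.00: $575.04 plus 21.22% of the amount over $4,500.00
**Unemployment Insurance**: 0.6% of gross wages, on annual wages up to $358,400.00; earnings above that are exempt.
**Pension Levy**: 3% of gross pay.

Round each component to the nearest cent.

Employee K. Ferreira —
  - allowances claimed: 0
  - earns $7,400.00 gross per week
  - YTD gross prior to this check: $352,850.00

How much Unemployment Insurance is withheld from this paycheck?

$33.30

Unemployment Insurance: cap $358,400.00 − YTD $352,850.00 = $5,550.00 subject; 0.6% × $5,550.00 = $33.30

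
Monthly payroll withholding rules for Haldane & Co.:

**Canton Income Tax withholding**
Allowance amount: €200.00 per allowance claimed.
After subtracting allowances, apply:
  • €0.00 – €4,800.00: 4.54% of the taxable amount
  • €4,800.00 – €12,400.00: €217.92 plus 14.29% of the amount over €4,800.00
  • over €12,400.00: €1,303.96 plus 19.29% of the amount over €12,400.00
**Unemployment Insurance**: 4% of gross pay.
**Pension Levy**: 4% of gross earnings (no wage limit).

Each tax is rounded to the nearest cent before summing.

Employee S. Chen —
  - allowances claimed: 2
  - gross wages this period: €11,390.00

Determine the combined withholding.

€2,013.67

Canton Income Tax: taxable = €11,390.00 − 2×€200.00 = €10,990.00
  €217.92 + 14.29% × (€10,990.00 − €4,800.00) = €217.92 + 14.29% × €6,190.00 = €1,102.47
Unemployment Insurance: 4% × €11,390.00 = €455.60
Pension Levy: 4% × €11,390.00 = €455.60
Total: €1,102.47 + €455.60 + €455.60 = €2,013.67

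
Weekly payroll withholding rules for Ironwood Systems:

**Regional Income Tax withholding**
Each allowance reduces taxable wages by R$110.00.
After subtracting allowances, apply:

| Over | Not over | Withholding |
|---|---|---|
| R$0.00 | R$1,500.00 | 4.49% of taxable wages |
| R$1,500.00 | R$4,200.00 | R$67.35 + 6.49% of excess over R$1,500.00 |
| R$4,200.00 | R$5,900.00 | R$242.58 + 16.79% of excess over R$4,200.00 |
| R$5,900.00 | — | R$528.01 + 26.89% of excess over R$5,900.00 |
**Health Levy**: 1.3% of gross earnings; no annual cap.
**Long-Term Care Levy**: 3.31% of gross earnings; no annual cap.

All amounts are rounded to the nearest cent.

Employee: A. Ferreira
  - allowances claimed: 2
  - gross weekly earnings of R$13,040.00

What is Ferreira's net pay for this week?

R$10,050.06

Regional Income Tax: taxable = R$13,040.00 − 2×R$110.00 = R$12,820.00
  R$528.01 + 26.89% × (R$12,820.00 − R$5,900.00) = R$528.01 + 26.89% × R$6,920.00 = R$2,388.80
Health Levy: 1.3% × R$13,040.00 = R$169.52
Long-Term Care Levy: 3.31% × R$13,040.00 = R$431.62
Total withheld: R$2,388.80 + R$169.52 + R$431.62 = R$2,989.94
Net pay: R$13,040.00 − R$2,989.94 = R$10,050.06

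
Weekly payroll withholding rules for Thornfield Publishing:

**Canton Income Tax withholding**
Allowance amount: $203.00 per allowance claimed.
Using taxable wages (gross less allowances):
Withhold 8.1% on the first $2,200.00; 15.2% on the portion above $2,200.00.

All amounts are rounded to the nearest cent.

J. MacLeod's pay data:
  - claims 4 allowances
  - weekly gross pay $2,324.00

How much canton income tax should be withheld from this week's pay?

$122.47

Canton Income Tax: taxable = $2,324.00 − 4×$203.00 = $1,512.00
  8.1% × $1,512.00 = $122.47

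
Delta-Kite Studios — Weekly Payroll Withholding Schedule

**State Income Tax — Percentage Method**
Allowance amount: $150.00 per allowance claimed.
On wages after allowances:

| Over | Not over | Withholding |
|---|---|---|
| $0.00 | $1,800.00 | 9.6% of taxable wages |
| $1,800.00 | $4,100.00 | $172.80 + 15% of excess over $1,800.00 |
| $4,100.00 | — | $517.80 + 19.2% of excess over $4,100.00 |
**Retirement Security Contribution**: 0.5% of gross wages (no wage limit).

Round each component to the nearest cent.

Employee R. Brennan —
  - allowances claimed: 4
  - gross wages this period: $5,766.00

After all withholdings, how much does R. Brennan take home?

State Income Tax: taxable = $5,766.00 − 4×$150.00 = $5,166.00
  $517.80 + 19.2% × ($5,166.00 − $4,100.00) = $517.80 + 19.2% × $1,066.00 = $722.47
Retirement Security Contribution: 0.5% × $5,766.00 = $28.83
Total withheld: $722.47 + $28.83 = $751.30
Net pay: $5,766.00 − $751.30 = $5,014.70

$5,014.70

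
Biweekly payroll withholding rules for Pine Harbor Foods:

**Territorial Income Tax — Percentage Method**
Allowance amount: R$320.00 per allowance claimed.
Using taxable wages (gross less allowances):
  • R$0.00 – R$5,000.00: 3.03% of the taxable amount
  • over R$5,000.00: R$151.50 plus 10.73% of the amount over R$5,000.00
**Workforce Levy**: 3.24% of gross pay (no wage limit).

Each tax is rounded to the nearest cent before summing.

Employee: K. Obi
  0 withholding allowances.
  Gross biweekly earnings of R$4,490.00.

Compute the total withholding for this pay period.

Territorial Income Tax: taxable = R$4,490.00
  3.03% × R$4,490.00 = R$136.05
Workforce Levy: 3.24% × R$4,490.00 = R$145.48
Total: R$136.05 + R$145.48 = R$281.53

R$281.53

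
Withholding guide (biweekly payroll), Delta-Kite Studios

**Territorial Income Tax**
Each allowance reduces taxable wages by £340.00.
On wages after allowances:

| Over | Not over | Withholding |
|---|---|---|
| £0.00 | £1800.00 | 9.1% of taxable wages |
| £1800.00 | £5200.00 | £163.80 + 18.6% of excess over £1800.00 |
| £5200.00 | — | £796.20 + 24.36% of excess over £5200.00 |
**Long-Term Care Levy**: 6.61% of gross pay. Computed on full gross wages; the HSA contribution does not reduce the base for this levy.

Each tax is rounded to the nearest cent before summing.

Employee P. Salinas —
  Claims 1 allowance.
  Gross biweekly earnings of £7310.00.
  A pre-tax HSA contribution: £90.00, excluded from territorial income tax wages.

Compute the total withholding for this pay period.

Territorial Income Tax: taxable = £7310.00 − £90.00 − 1×£340.00 = £6880.00
  £796.20 + 24.36% × (£6880.00 − £5200.00) = £796.20 + 24.36% × £1680.00 = £1205.45
Long-Term Care Levy: 6.61% × £7310.00 = £483.19
Total: £1205.45 + £483.19 = £1688.64

£1688.64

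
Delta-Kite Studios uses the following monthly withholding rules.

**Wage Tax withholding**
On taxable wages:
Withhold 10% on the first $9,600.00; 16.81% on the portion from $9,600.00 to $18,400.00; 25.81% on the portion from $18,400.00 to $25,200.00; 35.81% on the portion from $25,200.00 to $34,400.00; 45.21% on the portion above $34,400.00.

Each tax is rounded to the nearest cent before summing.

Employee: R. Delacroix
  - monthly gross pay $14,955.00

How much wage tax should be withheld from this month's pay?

Wage Tax: taxable = $14,955.00
  $960.00 + 16.81% × ($14,955.00 − $9,600.00) = $960.00 + 16.81% × $5,355.00 = $1,860.18

$1,860.18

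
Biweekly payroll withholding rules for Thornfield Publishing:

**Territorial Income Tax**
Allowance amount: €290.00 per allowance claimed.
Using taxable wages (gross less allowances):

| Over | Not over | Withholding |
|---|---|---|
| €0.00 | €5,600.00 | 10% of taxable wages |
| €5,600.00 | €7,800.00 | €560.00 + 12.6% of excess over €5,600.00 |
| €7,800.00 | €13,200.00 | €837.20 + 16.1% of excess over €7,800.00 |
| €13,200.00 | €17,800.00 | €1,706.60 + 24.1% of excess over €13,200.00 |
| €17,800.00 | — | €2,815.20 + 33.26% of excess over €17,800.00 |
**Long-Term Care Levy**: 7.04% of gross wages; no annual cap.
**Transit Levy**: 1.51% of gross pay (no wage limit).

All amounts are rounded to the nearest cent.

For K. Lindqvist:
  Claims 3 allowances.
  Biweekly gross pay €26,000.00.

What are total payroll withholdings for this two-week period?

Territorial Income Tax: taxable = €26,000.00 − 3×€290.00 = €25,130.00
  €2,815.20 + 33.26% × (€25,130.00 − €17,800.00) = €2,815.20 + 33.26% × €7,330.00 = €5,253.16
Long-Term Care Levy: 7.04% × €26,000.00 = €1,830.40
Transit Levy: 1.51% × €26,000.00 = €392.60
Total: €5,253.16 + €1,830.40 + €392.60 = €7,476.16

€7,476.16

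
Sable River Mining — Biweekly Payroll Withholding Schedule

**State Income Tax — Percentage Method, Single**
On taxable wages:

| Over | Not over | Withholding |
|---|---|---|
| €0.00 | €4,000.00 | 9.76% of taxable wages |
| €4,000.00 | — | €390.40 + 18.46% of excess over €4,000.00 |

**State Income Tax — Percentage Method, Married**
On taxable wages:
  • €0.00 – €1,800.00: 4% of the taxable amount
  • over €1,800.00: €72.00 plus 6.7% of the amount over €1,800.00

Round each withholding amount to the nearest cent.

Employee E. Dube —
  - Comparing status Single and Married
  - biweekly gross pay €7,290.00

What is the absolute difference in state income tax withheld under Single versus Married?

State Income Tax (Single): taxable = €7,290.00
  €390.40 + 18.46% × (€7,290.00 − €4,000.00) = €390.40 + 18.46% × €3,290.00 = €997.73
State Income Tax (Married): taxable = €7,290.00
  €72.00 + 6.7% × (€7,290.00 − €1,800.00) = €72.00 + 6.7% × €5,490.00 = €439.83
Difference: |€997.73 − €439.83| = €557.90 (higher under Single)

€557.90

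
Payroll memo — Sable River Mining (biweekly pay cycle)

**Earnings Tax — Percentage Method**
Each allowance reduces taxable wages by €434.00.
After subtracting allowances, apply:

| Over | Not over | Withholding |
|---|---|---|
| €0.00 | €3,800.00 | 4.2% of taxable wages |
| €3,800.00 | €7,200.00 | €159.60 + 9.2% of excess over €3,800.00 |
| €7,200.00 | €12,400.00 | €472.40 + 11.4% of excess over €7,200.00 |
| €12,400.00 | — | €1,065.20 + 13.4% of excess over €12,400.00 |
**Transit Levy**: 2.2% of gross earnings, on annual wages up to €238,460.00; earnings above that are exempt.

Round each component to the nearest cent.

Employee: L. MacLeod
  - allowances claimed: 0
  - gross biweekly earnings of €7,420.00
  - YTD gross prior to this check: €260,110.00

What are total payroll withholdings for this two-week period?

Earnings Tax: taxable = €7,420.00
  €472.40 + 11.4% × (€7,420.00 − €7,200.00) = €472.40 + 11.4% × €220.00 = €497.48
Transit Levy: YTD €260,110.00 ≥ cap €238,460.00 → €0.00
Total: €497.48 + €0.00 = €497.48

€497.48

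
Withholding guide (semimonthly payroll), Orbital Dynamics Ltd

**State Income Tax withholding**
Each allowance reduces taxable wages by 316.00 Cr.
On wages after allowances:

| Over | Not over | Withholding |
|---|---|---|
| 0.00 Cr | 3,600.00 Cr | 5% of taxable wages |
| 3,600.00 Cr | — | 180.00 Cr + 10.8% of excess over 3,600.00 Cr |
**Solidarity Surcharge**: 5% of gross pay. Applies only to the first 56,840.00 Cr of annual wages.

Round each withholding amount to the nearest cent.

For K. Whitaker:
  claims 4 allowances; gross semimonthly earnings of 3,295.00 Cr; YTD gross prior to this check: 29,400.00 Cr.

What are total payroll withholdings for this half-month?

266.30 Cr

State Income Tax: taxable = 3,295.00 Cr − 4×316.00 Cr = 2,031.00 Cr
  5% × 2,031.00 Cr = 101.55 Cr
Solidarity Surcharge: 5% × 3,295.00 Cr = 164.75 Cr
Total: 101.55 Cr + 164.75 Cr = 266.30 Cr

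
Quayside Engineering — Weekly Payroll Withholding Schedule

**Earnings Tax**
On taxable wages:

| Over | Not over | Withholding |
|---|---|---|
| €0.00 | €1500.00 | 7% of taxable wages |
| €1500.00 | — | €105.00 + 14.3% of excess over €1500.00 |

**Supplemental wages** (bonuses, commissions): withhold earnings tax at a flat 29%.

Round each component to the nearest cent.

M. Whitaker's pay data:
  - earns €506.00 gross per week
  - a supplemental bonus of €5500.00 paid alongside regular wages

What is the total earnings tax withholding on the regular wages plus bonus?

Earnings Tax: taxable = €506.00
  7% × €506.00 = €35.42
Supplemental (29% flat on bonus): 29% × €5500.00 = €1595.00
Total earnings tax: €35.42 + €1595.00 = €1630.42

€1630.42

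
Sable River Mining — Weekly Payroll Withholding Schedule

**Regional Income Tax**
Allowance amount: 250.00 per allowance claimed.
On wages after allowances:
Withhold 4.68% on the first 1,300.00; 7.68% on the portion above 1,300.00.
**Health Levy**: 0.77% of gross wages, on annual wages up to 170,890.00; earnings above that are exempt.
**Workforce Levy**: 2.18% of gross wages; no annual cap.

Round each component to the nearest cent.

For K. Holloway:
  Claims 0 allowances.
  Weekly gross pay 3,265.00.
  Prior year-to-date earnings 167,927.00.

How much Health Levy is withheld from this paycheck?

22.82

Health Levy: cap 170,890.00 − YTD 167,927.00 = 2,963.00 subject; 0.77% × 2,963.00 = 22.82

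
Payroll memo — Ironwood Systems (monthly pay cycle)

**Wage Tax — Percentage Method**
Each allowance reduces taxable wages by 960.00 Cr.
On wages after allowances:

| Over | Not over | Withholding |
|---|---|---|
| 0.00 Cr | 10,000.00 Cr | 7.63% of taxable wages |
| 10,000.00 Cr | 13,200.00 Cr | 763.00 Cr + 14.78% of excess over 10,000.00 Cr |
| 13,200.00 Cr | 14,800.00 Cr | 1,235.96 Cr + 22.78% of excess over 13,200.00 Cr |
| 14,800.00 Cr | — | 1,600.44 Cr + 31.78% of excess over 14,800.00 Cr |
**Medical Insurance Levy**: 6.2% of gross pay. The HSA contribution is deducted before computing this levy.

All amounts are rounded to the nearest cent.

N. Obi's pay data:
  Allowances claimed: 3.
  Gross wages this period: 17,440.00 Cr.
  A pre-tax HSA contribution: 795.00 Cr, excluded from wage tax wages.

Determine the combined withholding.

2,396.66 Cr

Wage Tax: taxable = 17,440.00 Cr − 795.00 Cr − 3×960.00 Cr = 13,765.00 Cr
  1,235.96 Cr + 22.78% × (13,765.00 Cr − 13,200.00 Cr) = 1,235.96 Cr + 22.78% × 565.00 Cr = 1,364.67 Cr
Medical Insurance Levy: 6.2% × 16,645.00 Cr = 1,031.99 Cr
Total: 1,364.67 Cr + 1,031.99 Cr = 2,396.66 Cr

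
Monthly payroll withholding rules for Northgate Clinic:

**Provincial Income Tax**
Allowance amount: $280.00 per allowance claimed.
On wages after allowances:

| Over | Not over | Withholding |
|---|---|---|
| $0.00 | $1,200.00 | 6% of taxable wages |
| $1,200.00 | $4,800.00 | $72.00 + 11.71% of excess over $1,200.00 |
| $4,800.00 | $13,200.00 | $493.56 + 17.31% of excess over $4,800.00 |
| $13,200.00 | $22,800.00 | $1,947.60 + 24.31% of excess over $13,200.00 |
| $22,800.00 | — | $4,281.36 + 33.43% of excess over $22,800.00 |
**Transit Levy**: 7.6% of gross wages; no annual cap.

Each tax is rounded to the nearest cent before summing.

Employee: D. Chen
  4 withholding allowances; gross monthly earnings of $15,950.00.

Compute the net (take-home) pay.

$12,393.95

Provincial Income Tax: taxable = $15,950.00 − 4×$280.00 = $14,830.00
  $1,947.60 + 24.31% × ($14,830.00 − $13,200.00) = $1,947.60 + 24.31% × $1,630.00 = $2,343.85
Transit Levy: 7.6% × $15,950.00 = $1,212.20
Total withheld: $2,343.85 + $1,212.20 = $3,556.05
Net pay: $15,950.00 − $3,556.05 = $12,393.95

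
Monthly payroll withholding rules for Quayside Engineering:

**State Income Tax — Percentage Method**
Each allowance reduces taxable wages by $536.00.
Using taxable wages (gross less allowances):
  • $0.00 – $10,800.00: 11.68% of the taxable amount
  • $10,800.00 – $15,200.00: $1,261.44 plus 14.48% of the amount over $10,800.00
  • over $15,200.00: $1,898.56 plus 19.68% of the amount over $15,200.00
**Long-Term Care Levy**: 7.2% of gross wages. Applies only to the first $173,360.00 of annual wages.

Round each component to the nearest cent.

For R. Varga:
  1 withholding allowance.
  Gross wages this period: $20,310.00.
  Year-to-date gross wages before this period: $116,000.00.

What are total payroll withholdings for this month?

State Income Tax: taxable = $20,310.00 − 1×$536.00 = $19,774.00
  $1,898.56 + 19.68% × ($19,774.00 − $15,200.00) = $1,898.56 + 19.68% × $4,574.00 = $2,798.72
Long-Term Care Levy: 7.2% × $20,310.00 = $1,462.32
Total: $2,798.72 + $1,462.32 = $4,261.04

$4,261.04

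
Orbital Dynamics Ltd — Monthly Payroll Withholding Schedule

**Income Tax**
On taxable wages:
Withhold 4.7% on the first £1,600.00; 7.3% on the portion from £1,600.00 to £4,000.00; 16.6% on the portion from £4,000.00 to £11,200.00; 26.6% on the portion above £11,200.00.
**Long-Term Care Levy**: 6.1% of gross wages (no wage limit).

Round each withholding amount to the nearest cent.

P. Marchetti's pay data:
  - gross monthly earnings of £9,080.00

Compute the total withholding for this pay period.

£1,647.56

Income Tax: taxable = £9,080.00
  £250.40 + 16.6% × (£9,080.00 − £4,000.00) = £250.40 + 16.6% × £5,080.00 = £1,093.68
Long-Term Care Levy: 6.1% × £9,080.00 = £553.88
Total: £1,093.68 + £553.88 = £1,647.56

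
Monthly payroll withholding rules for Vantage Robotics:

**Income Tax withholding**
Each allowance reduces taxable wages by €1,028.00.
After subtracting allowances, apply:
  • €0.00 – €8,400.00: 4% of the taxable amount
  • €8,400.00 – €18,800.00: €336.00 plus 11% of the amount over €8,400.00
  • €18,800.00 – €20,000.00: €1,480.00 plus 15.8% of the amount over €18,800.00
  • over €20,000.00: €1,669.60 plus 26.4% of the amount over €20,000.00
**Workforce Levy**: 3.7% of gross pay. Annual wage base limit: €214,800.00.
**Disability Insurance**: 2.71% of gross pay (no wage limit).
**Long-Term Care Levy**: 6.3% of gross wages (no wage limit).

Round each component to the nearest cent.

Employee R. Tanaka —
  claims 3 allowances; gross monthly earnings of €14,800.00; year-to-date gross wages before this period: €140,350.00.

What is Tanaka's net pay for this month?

€12,218.16

Income Tax: taxable = €14,800.00 − 3×€1,028.00 = €11,716.00
  €336.00 + 11% × (€11,716.00 − €8,400.00) = €336.00 + 11% × €3,316.00 = €700.76
Workforce Levy: 3.7% × €14,800.00 = €547.60
Disability Insurance: 2.71% × €14,800.00 = €401.08
Long-Term Care Levy: 6.3% × €14,800.00 = €932.40
Total withheld: €700.76 + €547.60 + €401.08 + €932.40 = €2,581.84
Net pay: €14,800.00 − €2,581.84 = €12,218.16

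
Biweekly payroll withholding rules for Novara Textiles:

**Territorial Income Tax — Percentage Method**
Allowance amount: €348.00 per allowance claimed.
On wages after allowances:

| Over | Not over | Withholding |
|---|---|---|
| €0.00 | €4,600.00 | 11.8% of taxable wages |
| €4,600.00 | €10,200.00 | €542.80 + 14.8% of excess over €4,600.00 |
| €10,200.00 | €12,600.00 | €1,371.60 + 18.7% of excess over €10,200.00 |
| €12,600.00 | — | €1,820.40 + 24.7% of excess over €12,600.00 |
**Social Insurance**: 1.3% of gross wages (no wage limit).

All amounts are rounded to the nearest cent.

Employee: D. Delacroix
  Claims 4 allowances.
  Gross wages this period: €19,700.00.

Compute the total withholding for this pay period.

Territorial Income Tax: taxable = €19,700.00 − 4×€348.00 = €18,308.00
  €1,820.40 + 24.7% × (€18,308.00 − €12,600.00) = €1,820.40 + 24.7% × €5,708.00 = €3,230.28
Social Insurance: 1.3% × €19,700.00 = €256.10
Total: €3,230.28 + €256.10 = €3,486.38

€3,486.38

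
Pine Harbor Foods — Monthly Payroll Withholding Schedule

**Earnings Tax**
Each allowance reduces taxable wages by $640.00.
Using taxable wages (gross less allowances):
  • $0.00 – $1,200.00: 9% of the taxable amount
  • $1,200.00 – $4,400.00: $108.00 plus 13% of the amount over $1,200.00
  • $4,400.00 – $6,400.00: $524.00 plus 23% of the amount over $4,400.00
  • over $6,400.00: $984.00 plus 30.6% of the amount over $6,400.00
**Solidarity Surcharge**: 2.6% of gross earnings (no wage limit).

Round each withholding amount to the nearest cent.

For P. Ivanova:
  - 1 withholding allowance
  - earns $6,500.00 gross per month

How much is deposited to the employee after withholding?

Earnings Tax: taxable = $6,500.00 − 1×$640.00 = $5,860.00
  $524.00 + 23% × ($5,860.00 − $4,400.00) = $524.00 + 23% × $1,460.00 = $859.80
Solidarity Surcharge: 2.6% × $6,500.00 = $169.00
Total withheld: $859.80 + $169.00 = $1,028.80
Net pay: $6,500.00 − $1,028.80 = $5,471.20

$5,471.20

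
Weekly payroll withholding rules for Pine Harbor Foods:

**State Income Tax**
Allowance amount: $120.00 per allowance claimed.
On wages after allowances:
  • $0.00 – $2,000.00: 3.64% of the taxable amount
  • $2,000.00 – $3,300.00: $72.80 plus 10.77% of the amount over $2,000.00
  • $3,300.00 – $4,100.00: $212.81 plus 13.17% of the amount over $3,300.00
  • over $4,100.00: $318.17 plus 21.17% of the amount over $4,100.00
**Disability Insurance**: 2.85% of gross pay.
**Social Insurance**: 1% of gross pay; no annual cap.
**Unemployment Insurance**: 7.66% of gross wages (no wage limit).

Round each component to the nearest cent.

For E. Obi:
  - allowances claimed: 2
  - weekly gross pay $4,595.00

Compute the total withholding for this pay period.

State Income Tax: taxable = $4,595.00 − 2×$120.00 = $4,355.00
  $318.17 + 21.17% × ($4,355.00 − $4,100.00) = $318.17 + 21.17% × $255.00 = $372.15
Disability Insurance: 2.85% × $4,595.00 = $130.96
Social Insurance: 1% × $4,595.00 = $45.95
Unemployment Insurance: 7.66% × $4,595.00 = $351.98
Total: $372.15 + $130.96 + $45.95 + $351.98 = $901.04

$901.04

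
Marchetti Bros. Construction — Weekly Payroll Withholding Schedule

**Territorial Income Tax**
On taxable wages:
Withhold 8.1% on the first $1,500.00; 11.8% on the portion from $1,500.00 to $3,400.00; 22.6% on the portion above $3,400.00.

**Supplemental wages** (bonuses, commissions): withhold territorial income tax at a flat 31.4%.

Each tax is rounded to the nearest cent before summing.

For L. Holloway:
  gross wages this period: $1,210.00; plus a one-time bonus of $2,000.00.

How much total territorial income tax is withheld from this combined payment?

Territorial Income Tax: taxable = $1,210.00
  8.1% × $1,210.00 = $98.01
Supplemental (31.4% flat on bonus): 31.4% × $2,000.00 = $628.00
Total territorial income tax: $98.01 + $628.00 = $726.01

$726.01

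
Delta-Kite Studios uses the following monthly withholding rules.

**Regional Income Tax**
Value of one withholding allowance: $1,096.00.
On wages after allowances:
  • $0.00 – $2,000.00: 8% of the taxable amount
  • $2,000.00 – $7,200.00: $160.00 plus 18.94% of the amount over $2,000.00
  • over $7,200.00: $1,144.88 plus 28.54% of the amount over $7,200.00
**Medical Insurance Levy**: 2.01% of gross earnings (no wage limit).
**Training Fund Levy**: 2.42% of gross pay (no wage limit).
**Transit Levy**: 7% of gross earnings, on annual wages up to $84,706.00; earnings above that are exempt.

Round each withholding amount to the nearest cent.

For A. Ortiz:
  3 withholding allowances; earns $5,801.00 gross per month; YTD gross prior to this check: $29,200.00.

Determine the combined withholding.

Regional Income Tax: taxable = $5,801.00 − 3×$1,096.00 = $2,513.00
  $160.00 + 18.94% × ($2,513.00 − $2,000.00) = $160.00 + 18.94% × $513.00 = $257.16
Medical Insurance Levy: 2.01% × $5,801.00 = $116.60
Training Fund Levy: 2.42% × $5,801.00 = $140.38
Transit Levy: 7% × $5,801.00 = $406.07
Total: $257.16 + $116.60 + $140.38 + $406.07 = $920.21

$920.21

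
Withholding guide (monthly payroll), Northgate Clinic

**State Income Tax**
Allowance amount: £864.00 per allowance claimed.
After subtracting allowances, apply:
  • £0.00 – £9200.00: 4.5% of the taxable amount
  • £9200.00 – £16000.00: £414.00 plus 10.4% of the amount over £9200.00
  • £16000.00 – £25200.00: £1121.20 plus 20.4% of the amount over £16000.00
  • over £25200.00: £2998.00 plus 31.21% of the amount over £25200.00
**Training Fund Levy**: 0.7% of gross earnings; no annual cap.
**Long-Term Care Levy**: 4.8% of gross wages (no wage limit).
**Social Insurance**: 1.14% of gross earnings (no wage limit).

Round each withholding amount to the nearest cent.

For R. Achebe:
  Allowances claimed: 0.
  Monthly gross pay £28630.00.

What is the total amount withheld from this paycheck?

£5969.53

State Income Tax: taxable = £28630.00
  £2998.00 + 31.21% × (£28630.00 − £25200.00) = £2998.00 + 31.21% × £3430.00 = £4068.50
Training Fund Levy: 0.7% × £28630.00 = £200.41
Long-Term Care Levy: 4.8% × £28630.00 = £1374.24
Social Insurance: 1.14% × £28630.00 = £326.38
Total: £4068.50 + £200.41 + £1374.24 + £326.38 = £5969.53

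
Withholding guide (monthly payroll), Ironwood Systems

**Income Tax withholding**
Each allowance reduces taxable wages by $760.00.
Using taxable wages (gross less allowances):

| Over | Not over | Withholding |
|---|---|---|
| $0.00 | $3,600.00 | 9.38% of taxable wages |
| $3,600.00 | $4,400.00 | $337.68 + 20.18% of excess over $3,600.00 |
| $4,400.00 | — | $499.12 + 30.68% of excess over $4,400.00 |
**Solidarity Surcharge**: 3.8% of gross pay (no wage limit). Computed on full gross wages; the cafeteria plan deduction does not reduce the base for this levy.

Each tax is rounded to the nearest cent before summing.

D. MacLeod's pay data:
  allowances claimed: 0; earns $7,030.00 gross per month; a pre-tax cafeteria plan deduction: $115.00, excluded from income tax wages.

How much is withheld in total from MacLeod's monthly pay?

Income Tax: taxable = $7,030.00 − $115.00 = $6,915.00
  $499.12 + 30.68% × ($6,915.00 − $4,400.00) = $499.12 + 30.68% × $2,515.00 = $1,270.72
Solidarity Surcharge: 3.8% × $7,030.00 = $267.14
Total: $1,270.72 + $267.14 = $1,537.86

$1,537.86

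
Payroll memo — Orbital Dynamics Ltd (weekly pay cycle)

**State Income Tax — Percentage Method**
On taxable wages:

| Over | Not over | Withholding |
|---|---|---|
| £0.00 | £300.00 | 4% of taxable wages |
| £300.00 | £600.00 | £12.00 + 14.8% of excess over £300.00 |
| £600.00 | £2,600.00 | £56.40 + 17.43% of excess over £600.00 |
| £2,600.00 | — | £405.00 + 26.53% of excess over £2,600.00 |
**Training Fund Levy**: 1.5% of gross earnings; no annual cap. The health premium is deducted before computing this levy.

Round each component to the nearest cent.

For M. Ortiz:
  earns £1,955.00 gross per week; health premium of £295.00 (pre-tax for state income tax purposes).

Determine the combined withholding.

£266.06

State Income Tax: taxable = £1,955.00 − £295.00 = £1,660.00
  £56.40 + 17.43% × (£1,660.00 − £600.00) = £56.40 + 17.43% × £1,060.00 = £241.16
Training Fund Levy: 1.5% × £1,660.00 = £24.90
Total: £241.16 + £24.90 = £266.06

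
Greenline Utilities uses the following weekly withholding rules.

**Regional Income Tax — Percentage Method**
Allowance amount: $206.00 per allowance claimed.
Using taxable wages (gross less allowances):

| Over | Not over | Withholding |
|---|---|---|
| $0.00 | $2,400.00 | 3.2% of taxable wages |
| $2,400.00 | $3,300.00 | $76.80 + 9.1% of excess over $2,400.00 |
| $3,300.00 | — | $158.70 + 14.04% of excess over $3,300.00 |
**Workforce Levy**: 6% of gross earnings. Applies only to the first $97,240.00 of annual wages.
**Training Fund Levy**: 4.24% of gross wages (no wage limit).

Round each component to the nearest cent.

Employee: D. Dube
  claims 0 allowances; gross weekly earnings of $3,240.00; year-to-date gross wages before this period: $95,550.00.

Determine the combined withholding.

$392.02

Regional Income Tax: taxable = $3,240.00
  $76.80 + 9.1% × ($3,240.00 − $2,400.00) = $76.80 + 9.1% × $840.00 = $153.24
Workforce Levy: cap $97,240.00 − YTD $95,550.00 = $1,690.00 subject; 6% × $1,690.00 = $101.40
Training Fund Levy: 4.24% × $3,240.00 = $137.38
Total: $153.24 + $101.40 + $137.38 = $392.02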